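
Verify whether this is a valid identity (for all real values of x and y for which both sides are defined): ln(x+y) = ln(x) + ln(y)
Claim: ln(x+y) = ln(x) + ln(y).
Test a specific point where both sides are defined: x = 5, y = 5.
LHS = ln(x+y) ≈ 2.3026
RHS = ln(x) + ln(y) ≈ 3.2189
Since 2.3026 ≠ 3.2189, the equation fails at this point, so it cannot hold for all real values of x and y for which both sides are defined.
ln(x) + ln(y) = ln(xy), not ln(x+y).

Conclusion: No, this is NOT an identity.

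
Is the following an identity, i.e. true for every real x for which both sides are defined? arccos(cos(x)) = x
Claim: arccos(cos(x)) = x.
Test a specific point where both sides are defined: x = -π/6.
LHS = arccos(cos(x)) ≈ 0.5236
RHS = x ≈ -0.5236
Since 0.5236 ≠ -0.5236, the equation fails at this point, so it cannot hold for every real x for which both sides are defined.
arccos only returns values in [0, π], so arccos(cos(x)) = x holds only for x in that interval, not for all real x.

Conclusion: No, this is NOT an identity.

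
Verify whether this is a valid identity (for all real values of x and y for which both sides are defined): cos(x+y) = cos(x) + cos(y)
Claim: cos(x+y) = cos(x) + cos(y).
Test a specific point where both sides are defined: x = -π/2, y = π.
LHS = cos(x+y) ≈ 0.0000
RHS = cos(x) + cos(y) ≈ -1.0000
Since 0.0000 ≠ -1.0000, the equation fails at this point, so it cannot hold for all real values of x and y for which both sides are defined.
The correct expansion is cos(x+y) = cos(x)cos(y) - sin(x)sin(y); cosine is not additive.

Conclusion: No, this is NOT an identity.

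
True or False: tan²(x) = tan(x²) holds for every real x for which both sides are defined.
False.

Claim: tan²(x) = tan(x²).
Test a specific point where both sides are defined: x = -π/3.
LHS = tan²(x) ≈ 3.0000
RHS = tan(x²) ≈ 1.9485
Since 3.0000 ≠ 1.9485, the equation fails at this point, so it cannot hold for every real x for which both sides are defined.
tan²(x) means (tan x)², squaring the output; tan(x²) squares the input. These are different functions.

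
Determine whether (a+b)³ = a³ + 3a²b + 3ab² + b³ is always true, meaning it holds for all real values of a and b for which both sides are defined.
Yes, this is an identity.

Claim: (a+b)³ = a³ + 3a²b + 3ab² + b³.
Reasoning: (a+b)³ = (a+b)(a+b)² = (a+b)(a² + 2ab + b²) = a³ + 2a²b + ab² + a²b + 2ab² + b³ = a³ + 3a²b + 3ab² + b³.
So the two sides agree for all real values of a and b for which both sides are defined.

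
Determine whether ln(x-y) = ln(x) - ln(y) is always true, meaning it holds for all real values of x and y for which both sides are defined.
Claim: ln(x-y) = ln(x) - ln(y).
Test a specific point where both sides are defined: x = 3/2, y = 1/2.
LHS = ln(x-y) ≈ 0.0000
RHS = ln(x) - ln(y) ≈ 1.0986
Since 0.0000 ≠ 1.0986, the equation fails at this point, so it cannot hold for all real values of x and y for which both sides are defined.
ln(x) - ln(y) = ln(x/y), not ln(x-y).

Conclusion: No, this is NOT an identity.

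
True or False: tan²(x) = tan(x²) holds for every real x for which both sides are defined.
Claim: tan²(x) = tan(x²).
Test a specific point where both sides are defined: x = -π/4.
LHS = tan²(x) ≈ 1.0000
RHS = tan(x²) ≈ 0.7092
Since 1.0000 ≠ 0.7092, the equation fails at this point, so it cannot hold for every real x for which both sides are defined.
tan²(x) means (tan x)², squaring the output; tan(x²) squares the input. These are different functions.

Conclusion: False.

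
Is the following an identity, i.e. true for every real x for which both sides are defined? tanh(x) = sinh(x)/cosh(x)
Claim: tanh(x) = sinh(x)/cosh(x).
Reasoning: tanh(x) is defined as sinh(x)/cosh(x) = (e^x - e^-x)/(e^x + e^-x); cosh(x) ≥ 1 is never zero, so this holds for every real x.
So the two sides agree for every real x for which both sides are defined.

Conclusion: Yes, this is an identity.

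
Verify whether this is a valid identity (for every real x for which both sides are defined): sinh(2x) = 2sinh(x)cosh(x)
Claim: sinh(2x) = 2sinh(x)cosh(x).
Reasoning: 2sinh(x)cosh(x) = 2 · (e^x - e^-x)/2 · (e^x + e^-x)/2 = (e^(2x) - e^(-2x))/2 = sinh(2x).
So the two sides agree for every real x for which both sides are defined.

Conclusion: Yes, this is an identity.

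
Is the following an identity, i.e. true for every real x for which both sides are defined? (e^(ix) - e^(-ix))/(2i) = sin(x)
Claim: (e^(ix) - e^(-ix))/(2i) = sin(x).
Reasoning: By Euler's formula e^(ix) = cos(x) + i·sin(x) and e^(-ix) = cos(x) - i·sin(x). Subtracting cancels the cosine terms: e^(ix) - e^(-ix) = 2i·sin(x); divide by 2i.
So the two sides agree for every real x for which both sides are defined.

Conclusion: Yes, this is an identity.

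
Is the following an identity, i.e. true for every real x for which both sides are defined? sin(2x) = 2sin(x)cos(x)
Claim: sin(2x) = 2sin(x)cos(x).
Reasoning: Put y = x in the addition formula sin(x+y) = sin(x)cos(y) + cos(x)sin(y): sin(2x) = sin(x)cos(x) + cos(x)sin(x) = 2sin(x)cos(x).
So the two sides agree for every real x for which both sides are defined.

Conclusion: Yes, this is an identity.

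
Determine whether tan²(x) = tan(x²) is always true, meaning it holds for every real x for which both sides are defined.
No, this is NOT an identity.

Claim: tan²(x) = tan(x²).
Test a specific point where both sides are defined: x = -π/6.
LHS = tan²(x) ≈ 0.3333
RHS = tan(x²) ≈ 0.2812
Since 0.3333 ≠ 0.2812, the equation fails at this point, so it cannot hold for every real x for which both sides are defined.
tan²(x) means (tan x)², squaring the output; tan(x²) squares the input. These are different functions.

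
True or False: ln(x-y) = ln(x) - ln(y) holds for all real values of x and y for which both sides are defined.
Claim: ln(x-y) = ln(x) - ln(y).
Test a specific point where both sides are defined: x = 3/2, y = 1.
LHS = ln(x-y) ≈ -0.6931
RHS = ln(x) - ln(y) ≈ 0.4055
Since -0.6931 ≠ 0.4055, the equation fails at this point, so it cannot hold for all real values of x and y for which both sides are defined.
ln(x) - ln(y) = ln(x/y), not ln(x-y).

Conclusion: False.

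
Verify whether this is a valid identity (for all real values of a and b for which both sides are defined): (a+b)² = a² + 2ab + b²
Claim: (a+b)² = a² + 2ab + b².
Reasoning: Expand: (a+b)² = (a+b)(a+b) = a·a + a·b + b·a + b·b = a² + 2ab + b².
So the two sides agree for all real values of a and b for which both sides are defined.

Conclusion: Yes, this is an identity.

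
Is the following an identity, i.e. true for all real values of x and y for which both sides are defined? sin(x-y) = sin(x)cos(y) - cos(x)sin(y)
Yes, this is an identity.

Claim: sin(x-y) = sin(x)cos(y) - cos(x)sin(y).
Reasoning: Replace y by -y in sin(x+y) = sin(x)cos(y) + cos(x)sin(y) and use cos(-y) = cos(y), sin(-y) = -sin(y): sin(x-y) = sin(x)cos(y) - cos(x)sin(y).
So the two sides agree for all real values of x and y for which both sides are defined.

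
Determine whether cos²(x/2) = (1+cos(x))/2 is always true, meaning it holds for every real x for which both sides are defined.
Yes, this is an identity.

Claim: cos²(x/2) = (1+cos(x))/2.
Reasoning: Use cos(2θ) = 2cos²θ - 1 with θ = x/2: cos(x) = 2cos²(x/2) - 1. Solving for cos²(x/2) gives (1 + cos(x))/2.
So the two sides agree for every real x for which both sides are defined.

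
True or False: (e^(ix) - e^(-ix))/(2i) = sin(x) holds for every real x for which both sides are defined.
True.

Claim: (e^(ix) - e^(-ix))/(2i) = sin(x).
Reasoning: By Euler's formula e^(ix) = cos(x) + i·sin(x) and e^(-ix) = cos(x) - i·sin(x). Subtracting cancels the cosine terms: e^(ix) - e^(-ix) = 2i·sin(x); divide by 2i.
So the two sides agree for every real x for which both sides are defined.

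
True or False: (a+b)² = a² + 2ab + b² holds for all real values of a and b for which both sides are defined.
Claim: (a+b)² = a² + 2ab + b².
Reasoning: Expand: (a+b)² = (a+b)(a+b) = a·a + a·b + b·a + b·b = a² + 2ab + b².
So the two sides agree for all real values of a and b for which both sides are defined.

Conclusion: True.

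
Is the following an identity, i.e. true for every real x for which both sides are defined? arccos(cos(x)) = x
No, this is NOT an identity.

Claim: arccos(cos(x)) = x.
Test a specific point where both sides are defined: x = -π/6.
LHS = arccos(cos(x)) ≈ 0.5236
RHS = x ≈ -0.5236
Since 0.5236 ≠ -0.5236, the equation fails at this point, so it cannot hold for every real x for which both sides are defined.
arccos only returns values in [0, π], so arccos(cos(x)) = x holds only for x in that interval, not for all real x.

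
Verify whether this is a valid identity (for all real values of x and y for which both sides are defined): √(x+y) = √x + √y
Claim: √(x+y) = √x + √y.
Test a specific point where both sides are defined: x = 3/2, y = 3.
LHS = √(x+y) ≈ 2.1213
RHS = √x + √y ≈ 2.9568
Since 2.1213 ≠ 2.9568, the equation fails at this point, so it cannot hold for all real values of x and y for which both sides are defined.
Squaring the right side gives x + 2√(xy) + y, not x + y.

Conclusion: No, this is NOT an identity.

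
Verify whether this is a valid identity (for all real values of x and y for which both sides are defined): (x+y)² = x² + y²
Claim: (x+y)² = x² + y².
Test a specific point where both sides are defined: x = -1, y = 3/2.
LHS = (x+y)² ≈ 0.2500
RHS = x² + y² ≈ 3.2500
Since 0.2500 ≠ 3.2500, the equation fails at this point, so it cannot hold for all real values of x and y for which both sides are defined.
The correct expansion is (x+y)² = x² + 2xy + y²; the cross term 2xy is missing.

Conclusion: No, this is NOT an identity.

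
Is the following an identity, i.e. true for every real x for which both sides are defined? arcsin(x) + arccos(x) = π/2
Claim: arcsin(x) + arccos(x) = π/2.
Reasoning: Both sides are defined for -1 ≤ x ≤ 1. Let θ = arcsin(x), so sin θ = x and θ ∈ [-π/2, π/2]. Then cos(π/2 - θ) = sin θ = x and π/2 - θ ∈ [0, π], which is exactly the range of arccos, so arccos(x) = π/2 - θ. Adding: arcsin(x) + arccos(x) = θ + (π/2 - θ) = π/2.
So the two sides agree for every real x for which both sides are defined.

Conclusion: Yes, this is an identity.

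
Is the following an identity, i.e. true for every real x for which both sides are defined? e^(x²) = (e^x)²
Claim: e^(x²) = (e^x)².
Test a specific point where both sides are defined: x = 1/2.
LHS = e^(x²) ≈ 1.2840
RHS = (e^x)² ≈ 2.7183
Since 1.2840 ≠ 2.7183, the equation fails at this point, so it cannot hold for every real x for which both sides are defined.
(e^x)² = e^(2x), and 2x ≠ x² in general.

Conclusion: No, this is NOT an identity.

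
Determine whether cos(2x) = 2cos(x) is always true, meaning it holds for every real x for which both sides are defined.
Claim: cos(2x) = 2cos(x).
Test a specific point where both sides are defined: x = π.
LHS = cos(2x) ≈ 1.0000
RHS = 2cos(x) ≈ -2.0000
Since 1.0000 ≠ -2.0000, the equation fails at this point, so it cannot hold for every real x for which both sides are defined.
The correct double-angle formula is cos(2x) = cos²x - sin²x.

Conclusion: No, this is NOT an identity.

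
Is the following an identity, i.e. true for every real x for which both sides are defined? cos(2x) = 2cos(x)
No, this is NOT an identity.

Claim: cos(2x) = 2cos(x).
Test a specific point where both sides are defined: x = π.
LHS = cos(2x) ≈ 1.0000
RHS = 2cos(x) ≈ -2.0000
Since 1.0000 ≠ -2.0000, the equation fails at this point, so it cannot hold for every real x for which both sides are defined.
The correct double-angle formula is cos(2x) = cos²x - sin²x.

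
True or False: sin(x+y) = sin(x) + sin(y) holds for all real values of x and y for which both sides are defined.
Claim: sin(x+y) = sin(x) + sin(y).
Test a specific point where both sides are defined: x = -π/4, y = -π/4.
LHS = sin(x+y) ≈ -1.0000
RHS = sin(x) + sin(y) ≈ -1.4142
Since -1.0000 ≠ -1.4142, the equation fails at this point, so it cannot hold for all real values of x and y for which both sides are defined.
The correct expansion is sin(x+y) = sin(x)cos(y) + cos(x)sin(y); sine is not additive.

Conclusion: False.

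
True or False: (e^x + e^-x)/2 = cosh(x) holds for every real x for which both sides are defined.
Claim: (e^x + e^-x)/2 = cosh(x).
Reasoning: This is exactly the definition of the hyperbolic cosine: cosh(x) := (e^x + e^-x)/2.
So the two sides agree for every real x for which both sides are defined.

Conclusion: True.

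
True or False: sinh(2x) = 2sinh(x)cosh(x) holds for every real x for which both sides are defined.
True.

Claim: sinh(2x) = 2sinh(x)cosh(x).
Reasoning: 2sinh(x)cosh(x) = 2 · (e^x - e^-x)/2 · (e^x + e^-x)/2 = (e^(2x) - e^(-2x))/2 = sinh(2x).
So the two sides agree for every real x for which both sides are defined.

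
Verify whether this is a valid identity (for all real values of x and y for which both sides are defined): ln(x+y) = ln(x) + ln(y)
No, this is NOT an identity.

Claim: ln(x+y) = ln(x) + ln(y).
Test a specific point where both sides are defined: x = 4, y = 5.
LHS = ln(x+y) ≈ 2.1972
RHS = ln(x) + ln(y) ≈ 2.9957
Since 2.1972 ≠ 2.9957, the equation fails at this point, so it cannot hold for all real values of x and y for which both sides are defined.
ln(x) + ln(y) = ln(xy), not ln(x+y).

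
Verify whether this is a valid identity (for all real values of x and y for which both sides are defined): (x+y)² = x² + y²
Claim: (x+y)² = x² + y².
Test a specific point where both sides are defined: x = -2, y = -3.
LHS = (x+y)² ≈ 25.0000
RHS = x² + y² ≈ 13.0000
Since 25.0000 ≠ 13.0000, the equation fails at this point, so it cannot hold for all real values of x and y for which both sides are defined.
The correct expansion is (x+y)² = x² + 2xy + y²; the cross term 2xy is missing.

Conclusion: No, this is NOT an identity.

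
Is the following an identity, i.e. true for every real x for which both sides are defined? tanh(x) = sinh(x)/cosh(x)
Claim: tanh(x) = sinh(x)/cosh(x).
Reasoning: tanh(x) is defined as sinh(x)/cosh(x) = (e^x - e^-x)/(e^x + e^-x); cosh(x) ≥ 1 is never zero, so this holds for every real x.
So the two sides agree for every real x for which both sides are defined.

Conclusion: Yes, this is an identity.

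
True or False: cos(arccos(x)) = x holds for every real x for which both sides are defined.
True.

Claim: cos(arccos(x)) = x.
Reasoning: For -1 ≤ x ≤ 1 (where arccos is defined), arccos(x) is by definition an angle whose cosine equals x. Taking the cosine of that angle returns x. (Note the other order, arccos(cos x) = x, is NOT an identity.)
So the two sides agree for every real x for which both sides are defined.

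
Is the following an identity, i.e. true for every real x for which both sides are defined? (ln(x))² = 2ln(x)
Claim: (ln(x))² = 2ln(x).
Test a specific point where both sides are defined: x = 3.
LHS = (ln(x))² ≈ 1.2069
RHS = 2ln(x) ≈ 2.1972
Since 1.2069 ≠ 2.1972, the equation fails at this point, so it cannot hold for every real x for which both sides are defined.
2ln(x) equals ln(x²), which is not the same as (ln x)².

Conclusion: No, this is NOT an identity.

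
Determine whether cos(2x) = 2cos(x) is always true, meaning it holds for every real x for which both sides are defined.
Claim: cos(2x) = 2cos(x).
Test a specific point where both sides are defined: x = -π/2.
LHS = cos(2x) ≈ -1.0000
RHS = 2cos(x) ≈ 0.0000
Since -1.0000 ≠ 0.0000, the equation fails at this point, so it cannot hold for every real x for which both sides are defined.
The correct double-angle formula is cos(2x) = cos²x - sin²x.

Conclusion: No, this is NOT an identity.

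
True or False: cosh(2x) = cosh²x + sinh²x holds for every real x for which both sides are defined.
Claim: cosh(2x) = cosh²x + sinh²x.
Reasoning: cosh²x = (e^(2x) + 2 + e^(-2x))/4 and sinh²x = (e^(2x) - 2 + e^(-2x))/4. Adding gives (2e^(2x) + 2e^(-2x))/4 = (e^(2x) + e^(-2x))/2 = cosh(2x).
So the two sides agree for every real x for which both sides are defined.

Conclusion: True.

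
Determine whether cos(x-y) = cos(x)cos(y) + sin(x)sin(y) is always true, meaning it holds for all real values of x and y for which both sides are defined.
Yes, this is an identity.

Claim: cos(x-y) = cos(x)cos(y) + sin(x)sin(y).
Reasoning: Replace y by -y in cos(x+y) = cos(x)cos(y) - sin(x)sin(y) and use cos(-y) = cos(y), sin(-y) = -sin(y): cos(x-y) = cos(x)cos(y) + sin(x)sin(y).
So the two sides agree for all real values of x and y for which both sides are defined.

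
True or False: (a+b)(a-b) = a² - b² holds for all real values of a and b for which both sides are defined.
True.

Claim: (a+b)(a-b) = a² - b².
Reasoning: Expand: (a+b)(a-b) = a² - ab + ba - b² = a² - b² (the cross terms cancel).
So the two sides agree for all real values of a and b for which both sides are defined.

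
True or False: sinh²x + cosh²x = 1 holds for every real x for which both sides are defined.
False.

Claim: sinh²x + cosh²x = 1.
Test a specific point where both sides are defined: x = 3/2.
LHS = sinh²x + cosh²x ≈ 10.0677
RHS = 1 ≈ 1.0000
Since 10.0677 ≠ 1.0000, the equation fails at this point, so it cannot hold for every real x for which both sides are defined.
The correct hyperbolic identity is cosh²x - sinh²x = 1 (a difference); the sum sinh²x + cosh²x equals cosh(2x).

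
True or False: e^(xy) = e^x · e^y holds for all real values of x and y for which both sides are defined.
False.

Claim: e^(xy) = e^x · e^y.
Test a specific point where both sides are defined: x = -1, y = 1.
LHS = e^(xy) ≈ 0.3679
RHS = e^x · e^y ≈ 1.0000
Since 0.3679 ≠ 1.0000, the equation fails at this point, so it cannot hold for all real values of x and y for which both sides are defined.
e^x · e^y = e^(x+y), not e^(xy).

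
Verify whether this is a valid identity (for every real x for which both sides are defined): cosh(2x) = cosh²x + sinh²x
Yes, this is an identity.

Claim: cosh(2x) = cosh²x + sinh²x.
Reasoning: cosh²x = (e^(2x) + 2 + e^(-2x))/4 and sinh²x = (e^(2x) - 2 + e^(-2x))/4. Adding gives (2e^(2x) + 2e^(-2x))/4 = (e^(2x) + e^(-2x))/2 = cosh(2x).
So the two sides agree for every real x for which both sides are defined.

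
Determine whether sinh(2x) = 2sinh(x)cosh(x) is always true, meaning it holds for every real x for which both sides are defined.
Claim: sinh(2x) = 2sinh(x)cosh(x).
Reasoning: 2sinh(x)cosh(x) = 2 · (e^x - e^-x)/2 · (e^x + e^-x)/2 = (e^(2x) - e^(-2x))/2 = sinh(2x).
So the two sides agree for every real x for which both sides are defined.

Conclusion: Yes, this is an identity.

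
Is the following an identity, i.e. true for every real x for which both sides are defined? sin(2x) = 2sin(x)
Claim: sin(2x) = 2sin(x).
Test a specific point where both sides are defined: x = -π/6.
LHS = sin(2x) ≈ -0.8660
RHS = 2sin(x) ≈ -1.0000
Since -0.8660 ≠ -1.0000, the equation fails at this point, so it cannot hold for every real x for which both sides are defined.
The correct double-angle formula is sin(2x) = 2sin(x)cos(x).

Conclusion: No, this is NOT an identity.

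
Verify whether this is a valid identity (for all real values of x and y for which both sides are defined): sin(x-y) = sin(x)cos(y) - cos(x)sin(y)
Yes, this is an identity.

Claim: sin(x-y) = sin(x)cos(y) - cos(x)sin(y).
Reasoning: Replace y by -y in sin(x+y) = sin(x)cos(y) + cos(x)sin(y) and use cos(-y) = cos(y), sin(-y) = -sin(y): sin(x-y) = sin(x)cos(y) - cos(x)sin(y).
So the two sides agree for all real values of x and y for which both sides are defined.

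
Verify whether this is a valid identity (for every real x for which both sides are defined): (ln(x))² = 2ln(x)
Claim: (ln(x))² = 2ln(x).
Test a specific point where both sides are defined: x = 3/2.
LHS = (ln(x))² ≈ 0.1644
RHS = 2ln(x) ≈ 0.8109
Since 0.1644 ≠ 0.8109, the equation fails at this point, so it cannot hold for every real x for which both sides are defined.
2ln(x) equals ln(x²), which is not the same as (ln x)².

Conclusion: No, this is NOT an identity.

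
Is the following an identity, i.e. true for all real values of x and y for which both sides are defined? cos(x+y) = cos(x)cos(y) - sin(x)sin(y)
Claim: cos(x+y) = cos(x)cos(y) - sin(x)sin(y).
Reasoning: By Euler's formula e^(i(x+y)) = e^(ix)·e^(iy) = (cos x + i·sin x)(cos y + i·sin y). The real part of the left side is cos(x+y); the real part of the product is cos(x)cos(y) - sin(x)sin(y) (since i·i = -1).
So the two sides agree for all real values of x and y for which both sides are defined.

Conclusion: Yes, this is an identity.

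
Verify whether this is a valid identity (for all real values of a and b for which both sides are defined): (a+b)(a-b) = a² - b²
Claim: (a+b)(a-b) = a² - b².
Reasoning: Expand: (a+b)(a-b) = a² - ab + ba - b² = a² - b² (the cross terms cancel).
So the two sides agree for all real values of a and b for which both sides are defined.

Conclusion: Yes, this is an identity.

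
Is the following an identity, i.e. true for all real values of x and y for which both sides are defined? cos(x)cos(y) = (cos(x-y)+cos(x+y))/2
Yes, this is an identity.

Claim: cos(x)cos(y) = (cos(x-y)+cos(x+y))/2.
Reasoning: cos(x-y) = cos(x)cos(y) + sin(x)sin(y) and cos(x+y) = cos(x)cos(y) - sin(x)sin(y). Adding, cos(x-y) + cos(x+y) = 2cos(x)cos(y); divide by 2.
So the two sides agree for all real values of x and y for which both sides are defined.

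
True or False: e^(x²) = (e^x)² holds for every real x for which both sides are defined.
Claim: e^(x²) = (e^x)².
Test a specific point where both sides are defined: x = 3/2.
LHS = e^(x²) ≈ 9.4877
RHS = (e^x)² ≈ 20.0855
Since 9.4877 ≠ 20.0855, the equation fails at this point, so it cannot hold for every real x for which both sides are defined.
(e^x)² = e^(2x), and 2x ≠ x² in general.

Conclusion: False.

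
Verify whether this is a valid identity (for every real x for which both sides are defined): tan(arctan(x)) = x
Yes, this is an identity.

Claim: tan(arctan(x)) = x.
Reasoning: For every real x, arctan(x) is by definition the angle in (-π/2, π/2) whose tangent equals x. Taking the tangent of that angle returns x.
So the two sides agree for every real x for which both sides are defined.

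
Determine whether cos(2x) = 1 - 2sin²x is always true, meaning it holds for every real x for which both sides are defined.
Claim: cos(2x) = 1 - 2sin²x.
Reasoning: cos(2x) = cos²x - sin²x. Replace cos²x by 1 - sin²x: (1 - sin²x) - sin²x = 1 - 2sin²x.
So the two sides agree for every real x for which both sides are defined.

Conclusion: Yes, this is an identity.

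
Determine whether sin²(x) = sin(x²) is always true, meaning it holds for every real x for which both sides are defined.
Claim: sin²(x) = sin(x²).
Test a specific point where both sides are defined: x = -π/2.
LHS = sin²(x) ≈ 1.0000
RHS = sin(x²) ≈ 0.6243
Since 1.0000 ≠ 0.6243, the equation fails at this point, so it cannot hold for every real x for which both sides are defined.
sin²(x) means (sin x)², squaring the output; sin(x²) squares the input. These are different functions.

Conclusion: No, this is NOT an identity.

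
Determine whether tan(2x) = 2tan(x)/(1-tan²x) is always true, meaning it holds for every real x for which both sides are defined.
Yes, this is an identity.

Claim: tan(2x) = 2tan(x)/(1-tan²x).
Reasoning: tan(2x) = sin(2x)/cos(2x) = 2sin(x)cos(x) / (cos²x - sin²x). Divide numerator and denominator by cos²x: 2tan(x) / (1 - tan²x).
So the two sides agree for every real x for which both sides are defined.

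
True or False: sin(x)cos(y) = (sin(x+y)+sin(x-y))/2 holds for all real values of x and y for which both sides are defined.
Claim: sin(x)cos(y) = (sin(x+y)+sin(x-y))/2.
Reasoning: sin(x+y) = sin(x)cos(y) + cos(x)sin(y) and sin(x-y) = sin(x)cos(y) - cos(x)sin(y). Adding, sin(x+y) + sin(x-y) = 2sin(x)cos(y); divide by 2.
So the two sides agree for all real values of x and y for which both sides are defined.

Conclusion: True.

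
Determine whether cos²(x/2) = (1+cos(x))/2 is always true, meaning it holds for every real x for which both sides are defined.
Yes, this is an identity.

Claim: cos²(x/2) = (1+cos(x))/2.
Reasoning: Use cos(2θ) = 2cos²θ - 1 with θ = x/2: cos(x) = 2cos²(x/2) - 1. Solving for cos²(x/2) gives (1 + cos(x))/2.
So the two sides agree for every real x for which both sides are defined.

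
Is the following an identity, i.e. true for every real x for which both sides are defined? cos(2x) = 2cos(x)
No, this is NOT an identity.

Claim: cos(2x) = 2cos(x).
Test a specific point where both sides are defined: x = -π/3.
LHS = cos(2x) ≈ -0.5000
RHS = 2cos(x) ≈ 1.0000
Since -0.5000 ≠ 1.0000, the equation fails at this point, so it cannot hold for every real x for which both sides are defined.
The correct double-angle formula is cos(2x) = cos²x - sin²x.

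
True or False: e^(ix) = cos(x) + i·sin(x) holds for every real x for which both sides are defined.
True.

Claim: e^(ix) = cos(x) + i·sin(x).
Reasoning: Euler's formula. Expand e^(ix) = Σ (ix)^k / k!. Since i² = -1, the even-k terms are Σ (-1)^m x^(2m)/(2m)! = cos(x) and the odd-k terms are i · Σ (-1)^m x^(2m+1)/(2m+1)! = i·sin(x).
So the two sides agree for every real x for which both sides are defined.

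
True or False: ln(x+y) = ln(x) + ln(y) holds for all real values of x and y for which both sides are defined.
False.

Claim: ln(x+y) = ln(x) + ln(y).
Test a specific point where both sides are defined: x = 3/2, y = 2.
LHS = ln(x+y) ≈ 1.2528
RHS = ln(x) + ln(y) ≈ 1.0986
Since 1.2528 ≠ 1.0986, the equation fails at this point, so it cannot hold for all real values of x and y for which both sides are defined.
ln(x) + ln(y) = ln(xy), not ln(x+y).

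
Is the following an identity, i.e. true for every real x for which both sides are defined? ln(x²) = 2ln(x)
Yes, this is an identity.

Claim: ln(x²) = 2ln(x).
Reasoning: The right side requires x > 0. For x > 0, x² = (e^(ln x))² = e^(2ln x), so ln(x²) = 2ln(x). (For x < 0 the right side is undefined, so those values are outside the claim.)
So the two sides agree for every real x for which both sides are defined.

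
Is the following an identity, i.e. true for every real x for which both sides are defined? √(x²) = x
Claim: √(x²) = x.
Test a specific point where both sides are defined: x = -1.
LHS = √(x²) ≈ 1.0000
RHS = x ≈ -1.0000
Since 1.0000 ≠ -1.0000, the equation fails at this point, so it cannot hold for every real x for which both sides are defined.
√(x²) = |x|, which differs from x whenever x < 0 (both sides are defined for every real x).

Conclusion: No, this is NOT an identity.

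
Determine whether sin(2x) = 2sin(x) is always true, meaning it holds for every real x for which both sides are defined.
No, this is NOT an identity.

Claim: sin(2x) = 2sin(x).
Test a specific point where both sides are defined: x = -π/6.
LHS = sin(2x) ≈ -0.8660
RHS = 2sin(x) ≈ -1.0000
Since -0.8660 ≠ -1.0000, the equation fails at this point, so it cannot hold for every real x for which both sides are defined.
The correct double-angle formula is sin(2x) = 2sin(x)cos(x).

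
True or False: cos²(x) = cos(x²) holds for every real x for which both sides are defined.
Claim: cos²(x) = cos(x²).
Test a specific point where both sides are defined: x = π/2.
LHS = cos²(x) ≈ 0.0000
RHS = cos(x²) ≈ -0.7812
Since 0.0000 ≠ -0.7812, the equation fails at this point, so it cannot hold for every real x for which both sides are defined.
cos²(x) means (cos x)², squaring the output; cos(x²) squares the input. These are different functions.

Conclusion: False.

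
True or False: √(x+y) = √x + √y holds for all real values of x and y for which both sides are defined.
False.

Claim: √(x+y) = √x + √y.
Test a specific point where both sides are defined: x = 1/2, y = 1/2.
LHS = √(x+y) ≈ 1.0000
RHS = √x + √y ≈ 1.4142
Since 1.0000 ≠ 1.4142, the equation fails at this point, so it cannot hold for all real values of x and y for which both sides are defined.
Squaring the right side gives x + 2√(xy) + y, not x + y.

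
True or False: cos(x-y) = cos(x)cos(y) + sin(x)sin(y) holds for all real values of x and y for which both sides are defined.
Claim: cos(x-y) = cos(x)cos(y) + sin(x)sin(y).
Reasoning: Replace y by -y in cos(x+y) = cos(x)cos(y) - sin(x)sin(y) and use cos(-y) = cos(y), sin(-y) = -sin(y): cos(x-y) = cos(x)cos(y) + sin(x)sin(y).
So the two sides agree for all real values of x and y for which both sides are defined.

Conclusion: True.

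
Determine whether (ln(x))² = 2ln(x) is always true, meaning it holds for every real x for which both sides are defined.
No, this is NOT an identity.

Claim: (ln(x))² = 2ln(x).
Test a specific point where both sides are defined: x = 5.
LHS = (ln(x))² ≈ 2.5903
RHS = 2ln(x) ≈ 3.2189
Since 2.5903 ≠ 3.2189, the equation fails at this point, so it cannot hold for every real x for which both sides are defined.
2ln(x) equals ln(x²), which is not the same as (ln x)².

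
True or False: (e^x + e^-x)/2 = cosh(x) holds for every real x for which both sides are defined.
True.

Claim: (e^x + e^-x)/2 = cosh(x).
Reasoning: This is exactly the definition of the hyperbolic cosine: cosh(x) := (e^x + e^-x)/2.
So the two sides agree for every real x for which both sides are defined.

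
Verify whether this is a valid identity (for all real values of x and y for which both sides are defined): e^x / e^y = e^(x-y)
Claim: e^x / e^y = e^(x-y).
Reasoning: 1/e^y = e^(-y), so e^x / e^y = e^x · e^(-y) = e^(x + (-y)) = e^(x-y) by the product rule for exponents.
So the two sides agree for all real values of x and y for which both sides are defined.

Conclusion: Yes, this is an identity.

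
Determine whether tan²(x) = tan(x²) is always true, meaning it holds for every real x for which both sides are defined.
No, this is NOT an identity.

Claim: tan²(x) = tan(x²).
Test a specific point where both sides are defined: x = -π/6.
LHS = tan²(x) ≈ 0.3333
RHS = tan(x²) ≈ 0.2812
Since 0.3333 ≠ 0.2812, the equation fails at this point, so it cannot hold for every real x for which both sides are defined.
tan²(x) means (tan x)², squaring the output; tan(x²) squares the input. These are different functions.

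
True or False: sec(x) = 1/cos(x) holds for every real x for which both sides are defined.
True.

Claim: sec(x) = 1/cos(x).
Reasoning: sec(x) is by definition the reciprocal of cos(x), wherever cos(x) ≠ 0.
So the two sides agree for every real x for which both sides are defined.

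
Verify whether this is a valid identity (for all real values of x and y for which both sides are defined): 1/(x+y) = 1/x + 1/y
Claim: 1/(x+y) = 1/x + 1/y.
Test a specific point where both sides are defined: x = -1, y = 5.
LHS = 1/(x+y) ≈ 0.2500
RHS = 1/x + 1/y ≈ -0.8000
Since 0.2500 ≠ -0.8000, the equation fails at this point, so it cannot hold for all real values of x and y for which both sides are defined.
1/x + 1/y = (x+y)/(xy), which is not 1/(x+y).

Conclusion: No, this is NOT an identity.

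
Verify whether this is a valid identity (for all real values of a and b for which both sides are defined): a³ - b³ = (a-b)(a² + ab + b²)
Claim: a³ - b³ = (a-b)(a² + ab + b²).
Reasoning: Expand the right side: (a-b)(a² + ab + b²) = a³ + a²b + ab² - a²b - ab² - b³ = a³ - b³ (the middle terms cancel in pairs).
So the two sides agree for all real values of a and b for which both sides are defined.

Conclusion: Yes, this is an identity.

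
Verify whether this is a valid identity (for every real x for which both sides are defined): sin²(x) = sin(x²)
No, this is NOT an identity.

Claim: sin²(x) = sin(x²).
Test a specific point where both sides are defined: x = -π/6.
LHS = sin²(x) ≈ 0.2500
RHS = sin(x²) ≈ 0.2707
Since 0.2500 ≠ 0.2707, the equation fails at this point, so it cannot hold for every real x for which both sides are defined.
sin²(x) means (sin x)², squaring the output; sin(x²) squares the input. These are different functions.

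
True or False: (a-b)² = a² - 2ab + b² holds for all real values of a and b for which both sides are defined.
True.

Claim: (a-b)² = a² - 2ab + b².
Reasoning: Expand: (a-b)² = (a-b)(a-b) = a·a - a·b - b·a + b·b = a² - 2ab + b².
So the two sides agree for all real values of a and b for which both sides are defined.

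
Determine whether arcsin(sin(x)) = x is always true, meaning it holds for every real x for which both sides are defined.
Claim: arcsin(sin(x)) = x.
Test a specific point where both sides are defined: x = 2π/3.
LHS = arcsin(sin(x)) ≈ 1.0472
RHS = x ≈ 2.0944
Since 1.0472 ≠ 2.0944, the equation fails at this point, so it cannot hold for every real x for which both sides are defined.
arcsin only returns values in [-π/2, π/2], so arcsin(sin(x)) = x holds only for x in that interval, not for all real x.

Conclusion: No, this is NOT an identity.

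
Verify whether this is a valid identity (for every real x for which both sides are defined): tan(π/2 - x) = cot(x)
Claim: tan(π/2 - x) = cot(x).
Reasoning: tan(π/2 - x) = sin(π/2 - x)/cos(π/2 - x) = cos(x)/sin(x) = cot(x), using the cofunction identities sin(π/2 - x) = cos(x) and cos(π/2 - x) = sin(x).
So the two sides agree for every real x for which both sides are defined.

Conclusion: Yes, this is an identity.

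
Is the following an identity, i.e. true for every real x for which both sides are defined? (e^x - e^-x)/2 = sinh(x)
Yes, this is an identity.

Claim: (e^x - e^-x)/2 = sinh(x).
Reasoning: This is exactly the definition of the hyperbolic sine: sinh(x) := (e^x - e^-x)/2.
So the two sides agree for every real x for which both sides are defined.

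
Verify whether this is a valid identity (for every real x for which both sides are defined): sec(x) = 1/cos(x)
Yes, this is an identity.

Claim: sec(x) = 1/cos(x).
Reasoning: sec(x) is by definition the reciprocal of cos(x), wherever cos(x) ≠ 0.
So the two sides agree for every real x for which both sides are defined.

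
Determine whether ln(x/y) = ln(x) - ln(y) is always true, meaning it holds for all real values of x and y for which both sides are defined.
Yes, this is an identity.

Claim: ln(x/y) = ln(x) - ln(y).
Reasoning: Both sides are simultaneously defined only when x, y > 0. Write x = e^p, y = e^q. Then x/y = e^(p-q), so ln(x/y) = p - q = ln(x) - ln(y).
So the two sides agree for all real values of x and y for which both sides are defined.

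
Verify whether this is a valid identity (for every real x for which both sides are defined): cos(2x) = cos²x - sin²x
Yes, this is an identity.

Claim: cos(2x) = cos²x - sin²x.
Reasoning: Put y = x in the addition formula cos(x+y) = cos(x)cos(y) - sin(x)sin(y): cos(2x) = cos²x - sin²x.
So the two sides agree for every real x for which both sides are defined.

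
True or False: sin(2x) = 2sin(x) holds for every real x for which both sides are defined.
False.

Claim: sin(2x) = 2sin(x).
Test a specific point where both sides are defined: x = π/4.
LHS = sin(2x) ≈ 1.0000
RHS = 2sin(x) ≈ 1.4142
Since 1.0000 ≠ 1.4142, the equation fails at this point, so it cannot hold for every real x for which both sides are defined.
The correct double-angle formula is sin(2x) = 2sin(x)cos(x).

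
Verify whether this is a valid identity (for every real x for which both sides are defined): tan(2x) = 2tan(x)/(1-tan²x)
Claim: tan(2x) = 2tan(x)/(1-tan²x).
Reasoning: tan(2x) = sin(2x)/cos(2x) = 2sin(x)cos(x) / (cos²x - sin²x). Divide numerator and denominator by cos²x: 2tan(x) / (1 - tan²x).
So the two sides agree for every real x for which both sides are defined.

Conclusion: Yes, this is an identity.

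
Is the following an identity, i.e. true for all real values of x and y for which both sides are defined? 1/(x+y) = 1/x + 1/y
No, this is NOT an identity.

Claim: 1/(x+y) = 1/x + 1/y.
Test a specific point where both sides are defined: x = -1, y = 2.
LHS = 1/(x+y) ≈ 1.0000
RHS = 1/x + 1/y ≈ -0.5000
Since 1.0000 ≠ -0.5000, the equation fails at this point, so it cannot hold for all real values of x and y for which both sides are defined.
1/x + 1/y = (x+y)/(xy), which is not 1/(x+y).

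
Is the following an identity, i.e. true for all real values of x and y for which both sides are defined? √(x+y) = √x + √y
Claim: √(x+y) = √x + √y.
Test a specific point where both sides are defined: x = 4, y = 1.
LHS = √(x+y) ≈ 2.2361
RHS = √x + √y ≈ 3.0000
Since 2.2361 ≠ 3.0000, the equation fails at this point, so it cannot hold for all real values of x and y for which both sides are defined.
Squaring the right side gives x + 2√(xy) + y, not x + y.

Conclusion: No, this is NOT an identity.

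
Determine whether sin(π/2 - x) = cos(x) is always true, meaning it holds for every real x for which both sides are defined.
Yes, this is an identity.

Claim: sin(π/2 - x) = cos(x).
Reasoning: Use sin(u - v) = sin(u)cos(v) - cos(u)sin(v) with u = π/2, v = x: sin(π/2)cos(x) - cos(π/2)sin(x) = 1·cos(x) - 0·sin(x) = cos(x).
So the two sides agree for every real x for which both sides are defined.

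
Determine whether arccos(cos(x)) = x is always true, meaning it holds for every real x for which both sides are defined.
No, this is NOT an identity.

Claim: arccos(cos(x)) = x.
Test a specific point where both sides are defined: x = -π/4.
LHS = arccos(cos(x)) ≈ 0.7854
RHS = x ≈ -0.7854
Since 0.7854 ≠ -0.7854, the equation fails at this point, so it cannot hold for every real x for which both sides are defined.
arccos only returns values in [0, π], so arccos(cos(x)) = x holds only for x in that interval, not for all real x.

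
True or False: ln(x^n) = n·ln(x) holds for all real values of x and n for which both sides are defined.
True.

Claim: ln(x^n) = n·ln(x).
Reasoning: The right side requires x > 0. For x > 0, x^n = (e^(ln x))^n = e^(n·ln x), so taking ln of both sides gives ln(x^n) = n·ln(x).
So the two sides agree for all real values of x and n for which both sides are defined.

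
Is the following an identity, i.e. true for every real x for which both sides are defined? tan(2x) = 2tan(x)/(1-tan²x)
Yes, this is an identity.

Claim: tan(2x) = 2tan(x)/(1-tan²x).
Reasoning: tan(2x) = sin(2x)/cos(2x) = 2sin(x)cos(x) / (cos²x - sin²x). Divide numerator and denominator by cos²x: 2tan(x) / (1 - tan²x).
So the two sides agree for every real x for which both sides are defined.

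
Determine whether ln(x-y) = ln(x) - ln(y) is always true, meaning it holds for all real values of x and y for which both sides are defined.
Claim: ln(x-y) = ln(x) - ln(y).
Test a specific point where both sides are defined: x = 5, y = 2.
LHS = ln(x-y) ≈ 1.0986
RHS = ln(x) - ln(y) ≈ 0.9163
Since 1.0986 ≠ 0.9163, the equation fails at this point, so it cannot hold for all real values of x and y for which both sides are defined.
ln(x) - ln(y) = ln(x/y), not ln(x-y).

Conclusion: No, this is NOT an identity.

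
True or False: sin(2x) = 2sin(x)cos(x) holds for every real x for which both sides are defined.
Claim: sin(2x) = 2sin(x)cos(x).
Reasoning: Put y = x in the addition formula sin(x+y) = sin(x)cos(y) + cos(x)sin(y): sin(2x) = sin(x)cos(x) + cos(x)sin(x) = 2sin(x)cos(x).
So the two sides agree for every real x for which both sides are defined.

Conclusion: True.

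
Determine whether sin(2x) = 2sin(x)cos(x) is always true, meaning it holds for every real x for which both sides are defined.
Claim: sin(2x) = 2sin(x)cos(x).
Reasoning: Put y = x in the addition formula sin(x+y) = sin(x)cos(y) + cos(x)sin(y): sin(2x) = sin(x)cos(x) + cos(x)sin(x) = 2sin(x)cos(x).
So the two sides agree for every real x for which both sides are defined.

Conclusion: Yes, this is an identity.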